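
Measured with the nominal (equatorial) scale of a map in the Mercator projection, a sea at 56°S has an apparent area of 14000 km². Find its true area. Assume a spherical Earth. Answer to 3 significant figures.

Mercator is conformal, so the point scale is isotropic: h = k = sec φ = 1/cos φ.
Areal scale = k² = sec²φ = 1/cos²(56°) = 1/0.5592² = 3.198.
True area = apparent / (areal scale) = 14000 / 3.198 ≈ 4380 km².

4380 km²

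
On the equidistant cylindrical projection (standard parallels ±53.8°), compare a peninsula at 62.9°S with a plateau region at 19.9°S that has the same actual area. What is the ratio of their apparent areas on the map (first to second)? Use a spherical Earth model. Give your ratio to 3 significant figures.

The equidistant cylindrical projection with φ₀ = 53.8° has h = 1 (meridians true) and k = cos φ₀ / cos φ along parallels.
Areal scale at 62.9°: h·k = 1.000 × 1.296 = 1.296.
Areal scale at 19.9°: h·k = 1.000 × 0.6281 = 0.6281.
Ratio = 1.296/0.6281 ≈ 2.06.

2.06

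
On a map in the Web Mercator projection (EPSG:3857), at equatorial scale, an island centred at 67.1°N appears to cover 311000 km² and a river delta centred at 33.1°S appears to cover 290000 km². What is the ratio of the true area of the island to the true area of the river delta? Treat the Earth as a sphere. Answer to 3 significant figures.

0.231

Mercator's areal exaggeration is sec²φ; hence true area = (apparent area) · cos²φ.
True area of island: 311000 × cos²(67.1°) = 311000 × 0.1514 = 47090 km².
True area of river delta: 290000 × cos²(33.1°) = 290000 × 0.7018 = 203500 km².
Ratio = 47090 / 203500 ≈ 0.231.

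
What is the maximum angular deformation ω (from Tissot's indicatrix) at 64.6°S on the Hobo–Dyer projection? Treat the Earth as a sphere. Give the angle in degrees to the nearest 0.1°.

66.4°

The Hobo–Dyer projection is cylindrical equal-area with φ₀ = 37.5°. Cylindrical equal-area (φ₀ = 37.5°): h = cos φ / cos 37.5° along meridians, k = cos 37.5° / cos φ along parallels; h·k = 1.
At 64.6°: h = 0.5407, k = 1.850; principal scales a = 1.850, b = 0.5407.
sin(ω/2) = (a − b)/(a + b) = 1.309/2.390 = 0.5476, so ω = 2 arcsin(0.5476) ≈ 66.4°.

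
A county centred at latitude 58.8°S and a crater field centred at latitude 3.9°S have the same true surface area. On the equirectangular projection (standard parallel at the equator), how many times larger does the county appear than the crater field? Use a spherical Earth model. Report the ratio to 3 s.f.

In the plate carrée (x = Rλ, y = Rφ), meridians are true-scale (h = 1) and parallels are stretched by k = sec φ.
Areal scale at 58.8°: h·k = 1.000 × 1.930 = 1.930.
Areal scale at 3.9°: h·k = 1.000 × 1.002 = 1.002.
Ratio = 1.930/1.002 ≈ 1.93.

1.93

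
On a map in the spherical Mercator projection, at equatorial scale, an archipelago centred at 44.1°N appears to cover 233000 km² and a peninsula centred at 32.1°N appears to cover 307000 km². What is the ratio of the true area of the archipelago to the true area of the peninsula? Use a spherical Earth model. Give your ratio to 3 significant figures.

On Mercator the areal scale is sec²φ, so true area = apparent × cos²φ.
True area of archipelago: 233000 × cos²(44.1°) = 233000 × 0.5157 = 120200 km².
True area of peninsula: 307000 × cos²(32.1°) = 307000 × 0.7176 = 220300 km².
Ratio = 120200 / 220300 ≈ 0.545.

0.545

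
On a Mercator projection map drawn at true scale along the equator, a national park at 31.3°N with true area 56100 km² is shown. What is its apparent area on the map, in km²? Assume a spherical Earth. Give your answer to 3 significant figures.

76800 km²

For Mercator, h = k = sec φ (a conformal cylindrical projection has a single point scale, 1/cos φ).
Areal scale = k² = sec²φ = 1/cos²(31.3°) = 1/0.8545² = 1.370.
Apparent area = 56100 × 1.370 ≈ 76800 km².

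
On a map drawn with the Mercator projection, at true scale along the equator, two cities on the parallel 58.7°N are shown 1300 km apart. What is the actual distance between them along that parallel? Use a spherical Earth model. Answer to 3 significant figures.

675 km

The Mercator projection is conformal; its linear scale factor is the same in every direction and equals sec φ = 1/cos φ.
Along the parallel at 58.7°, map distances are exaggerated by k = sec 58.7° = 1.925.
True distance = 1300 / 1.925 = 1300 × cos 58.7° ≈ 675 km.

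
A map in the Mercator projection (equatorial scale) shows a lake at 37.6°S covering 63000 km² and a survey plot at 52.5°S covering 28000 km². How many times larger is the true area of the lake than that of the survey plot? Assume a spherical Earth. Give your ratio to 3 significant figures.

Mercator's areal exaggeration is sec²φ; hence true area = (apparent area) · cos²φ.
True area of lake: 63000 × cos²(37.6°) = 63000 × 0.6277 = 39550 km².
True area of survey plot: 28000 × cos²(52.5°) = 28000 × 0.3706 = 10380 km².
Ratio = 39550 / 10380 ≈ 3.81.

3.81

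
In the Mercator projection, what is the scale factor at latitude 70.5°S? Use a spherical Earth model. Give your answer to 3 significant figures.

Mercator is conformal, so the point scale is isotropic: h = k = sec φ = 1/cos φ.
k = 1/cos 70.5° = 1/0.3338 = 2.996.

3.00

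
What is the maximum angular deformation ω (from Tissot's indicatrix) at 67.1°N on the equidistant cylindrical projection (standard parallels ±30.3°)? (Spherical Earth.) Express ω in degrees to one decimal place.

With standard parallel φ₀ = 30.3°, the equirectangular projection gives x = Rλ cos φ₀, y = Rφ, so h = 1 and k = cos 30.3° / cos φ.
At 67.1°: h = 1.000, k = 2.219; principal scales a = 2.219, b = 1.000.
sin(ω/2) = (a − b)/(a + b) = 1.219/3.219 = 0.3787, so ω = 2 arcsin(0.3787) ≈ 44.5°.

44.5°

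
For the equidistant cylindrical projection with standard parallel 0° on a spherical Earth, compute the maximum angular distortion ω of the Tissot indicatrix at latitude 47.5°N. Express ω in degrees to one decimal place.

22.3°

Plate carrée maps x = Rλ, y = Rφ. The meridian scale is h = 1 and the parallel scale is k = 1/cos φ = sec φ.
At 47.5°: h = 1.000, k = 1.480; principal scales a = 1.480, b = 1.000.
sin(ω/2) = (a − b)/(a + b) = 0.4802/2.480 = 0.1936, so ω = 2 arcsin(0.1936) ≈ 22.3°.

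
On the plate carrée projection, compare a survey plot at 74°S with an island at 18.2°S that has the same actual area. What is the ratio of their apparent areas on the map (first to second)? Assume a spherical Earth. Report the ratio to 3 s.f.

In the plate carrée (x = Rλ, y = Rφ), meridians are true-scale (h = 1) and parallels are stretched by k = sec φ.
Areal scale at 74°: h·k = 1.000 × 3.628 = 3.628.
Areal scale at 18.2°: h·k = 1.000 × 1.053 = 1.053.
Ratio = 3.628/1.053 ≈ 3.45.

3.45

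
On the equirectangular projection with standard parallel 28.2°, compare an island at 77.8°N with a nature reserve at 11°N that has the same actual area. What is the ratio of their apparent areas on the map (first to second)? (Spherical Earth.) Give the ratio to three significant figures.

With standard parallel φ₀ = 28.2°, the equirectangular projection gives x = Rλ cos φ₀, y = Rφ, so h = 1 and k = cos 28.2° / cos φ.
Areal scale at 77.8°: h·k = 1.000 × 4.170 = 4.170.
Areal scale at 11°: h·k = 1.000 × 0.8978 = 0.8978.
Ratio = 4.170/0.8978 ≈ 4.65.

4.65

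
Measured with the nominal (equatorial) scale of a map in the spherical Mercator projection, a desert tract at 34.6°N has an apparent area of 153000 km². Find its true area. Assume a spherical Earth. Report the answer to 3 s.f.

104000 km²

Mercator is conformal, so the point scale is isotropic: h = k = sec φ = 1/cos φ.
Areal scale = k² = sec²φ = 1/cos²(34.6°) = 1/0.8231² = 1.476.
True area = apparent / (areal scale) = 153000 / 1.476 ≈ 104000 km².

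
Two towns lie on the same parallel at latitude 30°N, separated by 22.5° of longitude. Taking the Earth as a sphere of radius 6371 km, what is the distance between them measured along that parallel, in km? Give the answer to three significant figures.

Arc length along a parallel = R cos φ · Δλ (with Δλ in radians).
= 6371 × cos 30° × (22.5° × π/180) = 6371 × 0.8660 × 0.3927 ≈ 2170 km.

2170 km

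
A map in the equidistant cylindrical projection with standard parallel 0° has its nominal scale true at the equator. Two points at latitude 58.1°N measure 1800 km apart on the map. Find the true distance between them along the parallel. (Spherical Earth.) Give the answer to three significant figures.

951 km

For the equirectangular projection with φ₀ = 0 (plate carrée), h = 1 along meridians and k = sec φ along parallels.
Along the parallel at 58.1°, map distances are exaggerated by k = sec 58.1° = 1.892.
True distance = 1800 / 1.892 = 1800 × cos 58.1° ≈ 951 km.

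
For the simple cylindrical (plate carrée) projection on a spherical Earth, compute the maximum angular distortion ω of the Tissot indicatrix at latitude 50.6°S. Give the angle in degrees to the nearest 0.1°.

25.8°

Plate carrée maps x = Rλ, y = Rφ. The meridian scale is h = 1 and the parallel scale is k = 1/cos φ = sec φ.
At 50.6°: h = 1.000, k = 1.575; principal scales a = 1.575, b = 1.000.
sin(ω/2) = (a − b)/(a + b) = 0.5755/2.575 = 0.2234, so ω = 2 arcsin(0.2234) ≈ 25.8°.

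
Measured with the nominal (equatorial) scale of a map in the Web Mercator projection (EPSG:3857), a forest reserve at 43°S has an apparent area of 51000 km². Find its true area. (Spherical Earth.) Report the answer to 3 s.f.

27300 km²

For Mercator, h = k = sec φ (a conformal cylindrical projection has a single point scale, 1/cos φ).
Areal scale = k² = sec²φ = 1/cos²(43°) = 1/0.7314² = 1.870.
True area = apparent / (areal scale) = 51000 / 1.870 ≈ 27300 km².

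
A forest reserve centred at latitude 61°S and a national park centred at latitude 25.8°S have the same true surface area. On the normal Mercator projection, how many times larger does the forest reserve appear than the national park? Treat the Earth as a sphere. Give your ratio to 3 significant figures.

3.45

Mercator areal scale is sec²φ.
At 61°: sec²(61°) = 1/0.4848² = 4.255.
At 25.8°: sec²(25.8°) = 1/0.9003² = 1.234.
Ratio = 4.255/1.234 = cos²(25.8°)/cos²(61°) ≈ 3.45.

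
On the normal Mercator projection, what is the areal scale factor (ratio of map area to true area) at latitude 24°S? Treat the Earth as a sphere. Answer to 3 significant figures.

1.20

Mercator is conformal, so the point scale is isotropic: h = k = sec φ = 1/cos φ.
Areal scale = k² = sec²φ = 1/cos²(24°) = 1/0.9135² = 1.198.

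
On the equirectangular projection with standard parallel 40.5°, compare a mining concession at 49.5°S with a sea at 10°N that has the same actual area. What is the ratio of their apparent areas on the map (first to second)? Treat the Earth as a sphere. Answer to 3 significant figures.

1.52

With standard parallel φ₀ = 40.5°, the equirectangular projection gives x = Rλ cos φ₀, y = Rφ, so h = 1 and k = cos 40.5° / cos φ.
Areal scale at 49.5°: h·k = 1.000 × 1.171 = 1.171.
Areal scale at 10°: h·k = 1.000 × 0.7721 = 0.7721.
Ratio = 1.171/0.7721 ≈ 1.52.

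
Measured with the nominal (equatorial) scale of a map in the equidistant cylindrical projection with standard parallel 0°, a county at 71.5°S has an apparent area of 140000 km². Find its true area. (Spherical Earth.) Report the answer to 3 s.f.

44400 km²

In the plate carrée (x = Rλ, y = Rφ), meridians are true-scale (h = 1) and parallels are stretched by k = sec φ.
Areal scale = h·k = 1 × sec φ; at 71.5°, h = 1.000, k = 3.152, so h·k = 3.152.
True area = apparent / (areal scale) = 140000 / 3.152 ≈ 44400 km².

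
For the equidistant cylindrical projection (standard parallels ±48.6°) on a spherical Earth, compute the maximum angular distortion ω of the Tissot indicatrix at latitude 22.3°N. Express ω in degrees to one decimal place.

19.1°

The equidistant cylindrical projection with φ₀ = 48.6° has h = 1 (meridians true) and k = cos φ₀ / cos φ along parallels.
At 22.3°: h = 1.000, k = 0.7148; principal scales a = 1.000, b = 0.7148.
sin(ω/2) = (a − b)/(a + b) = 0.2852/1.715 = 0.1663, so ω = 2 arcsin(0.1663) ≈ 19.1°.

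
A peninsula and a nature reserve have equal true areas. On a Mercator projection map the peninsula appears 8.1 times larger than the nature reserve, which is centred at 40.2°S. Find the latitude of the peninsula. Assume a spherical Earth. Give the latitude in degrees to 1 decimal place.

74.4°

On Mercator, (apparent₁)/(apparent₂) = sec²φ₁ / sec²φ₂ when true areas are equal.
cos²φ₂ / cos²φ₁ = 8.1  ⇒  cos φ₁ = cos 40.2° / √8.1 = 0.7638/2.846 = 0.2684.
φ₁ = arccos(0.2684) ≈ 74.4°.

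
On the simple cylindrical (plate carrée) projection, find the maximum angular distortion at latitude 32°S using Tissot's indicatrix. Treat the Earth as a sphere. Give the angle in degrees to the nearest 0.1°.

Plate carrée maps x = Rλ, y = Rφ. The meridian scale is h = 1 and the parallel scale is k = 1/cos φ = sec φ.
At 32°: h = 1.000, k = 1.179; principal scales a = 1.179, b = 1.000.
sin(ω/2) = (a − b)/(a + b) = 0.1792/2.179 = 0.08222, so ω = 2 arcsin(0.08222) ≈ 9.4°.

9.4°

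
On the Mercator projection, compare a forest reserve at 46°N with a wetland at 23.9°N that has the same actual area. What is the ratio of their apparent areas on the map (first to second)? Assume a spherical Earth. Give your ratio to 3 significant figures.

1.73

On Mercator, area is exaggerated by sec²φ = 1/cos²φ.
At 46°: sec²(46°) = 1/0.6947² = 2.072.
At 23.9°: sec²(23.9°) = 1/0.9143² = 1.196.
Ratio = 2.072/1.196 = cos²(23.9°)/cos²(46°) ≈ 1.73.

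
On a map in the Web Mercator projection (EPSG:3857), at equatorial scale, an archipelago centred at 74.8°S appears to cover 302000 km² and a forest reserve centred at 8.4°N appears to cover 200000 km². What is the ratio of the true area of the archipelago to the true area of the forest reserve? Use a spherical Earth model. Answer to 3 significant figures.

Mercator's areal exaggeration is sec²φ; hence true area = (apparent area) · cos²φ.
True area of archipelago: 302000 × cos²(74.8°) = 302000 × 0.06874 = 20760 km².
True area of forest reserve: 200000 × cos²(8.4°) = 200000 × 0.9787 = 195700 km².
Ratio = 20760 / 195700 ≈ 0.106.

0.106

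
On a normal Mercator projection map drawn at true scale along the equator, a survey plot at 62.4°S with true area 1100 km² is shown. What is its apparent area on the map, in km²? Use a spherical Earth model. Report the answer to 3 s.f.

5120 km²

Mercator is conformal, so the point scale is isotropic: h = k = sec φ = 1/cos φ.
Areal scale = k² = sec²φ = 1/cos²(62.4°) = 1/0.4633² = 4.659.
Apparent area = 1100 × 4.659 ≈ 5120 km².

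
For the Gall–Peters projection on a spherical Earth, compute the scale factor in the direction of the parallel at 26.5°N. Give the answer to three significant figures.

0.790

The Gall–Peters projection is cylindrical equal-area with φ₀ = 45°. A cylindrical equal-area projection with standard parallel φ₀ has meridian scale h = cos φ / cos φ₀ and parallel scale k = cos φ₀ / cos φ (so areas are preserved, h·k = 1).
k = cos 45° / cos 26.5° = 0.7071/0.8949 = 0.7901.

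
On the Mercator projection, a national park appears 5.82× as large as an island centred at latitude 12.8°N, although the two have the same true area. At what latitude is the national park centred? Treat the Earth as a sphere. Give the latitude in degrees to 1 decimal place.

Mercator areal scale is sec²φ, so apparent-area ratio = sec²φ₁ / sec²φ₂ = cos²φ₂ / cos²φ₁.
cos²φ₂ / cos²φ₁ = 5.82  ⇒  cos φ₁ = cos 12.8° / √5.82 = 0.9751/2.412 = 0.4042.
φ₁ = arccos(0.4042) ≈ 66.2°.

66.2°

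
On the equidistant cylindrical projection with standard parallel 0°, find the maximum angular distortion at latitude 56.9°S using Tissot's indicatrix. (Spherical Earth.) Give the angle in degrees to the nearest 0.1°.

For the equirectangular projection with φ₀ = 0 (plate carrée), h = 1 along meridians and k = sec φ along parallels.
At 56.9°: h = 1.000, k = 1.831; principal scales a = 1.831, b = 1.000.
sin(ω/2) = (a − b)/(a + b) = 0.8312/2.831 = 0.2936, so ω = 2 arcsin(0.2936) ≈ 34.1°.

34.1°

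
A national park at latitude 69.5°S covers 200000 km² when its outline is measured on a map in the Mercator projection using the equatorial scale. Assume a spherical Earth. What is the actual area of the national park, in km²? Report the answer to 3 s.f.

Mercator is conformal, so the point scale is isotropic: h = k = sec φ = 1/cos φ.
Areal scale = k² = sec²φ = 1/cos²(69.5°) = 1/0.3502² = 8.154.
True area = apparent / (areal scale) = 200000 / 8.154 ≈ 24500 km².

24500 km²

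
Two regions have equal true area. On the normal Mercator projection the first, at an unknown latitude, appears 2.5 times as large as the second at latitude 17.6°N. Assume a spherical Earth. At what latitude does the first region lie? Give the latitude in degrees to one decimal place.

On Mercator, (apparent₁)/(apparent₂) = sec²φ₁ / sec²φ₂ when true areas are equal.
cos²φ₂ / cos²φ₁ = 2.5  ⇒  cos φ₁ = cos 17.6° / √2.5 = 0.9532/1.581 = 0.6029.
φ₁ = arccos(0.6029) ≈ 52.9°.

52.9°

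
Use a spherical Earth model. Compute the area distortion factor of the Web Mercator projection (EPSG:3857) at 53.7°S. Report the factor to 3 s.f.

2.85

The Mercator projection is conformal; its linear scale factor is the same in every direction and equals sec φ = 1/cos φ.
Areal scale = k² = sec²φ = 1/cos²(53.7°) = 1/0.5920² = 2.853.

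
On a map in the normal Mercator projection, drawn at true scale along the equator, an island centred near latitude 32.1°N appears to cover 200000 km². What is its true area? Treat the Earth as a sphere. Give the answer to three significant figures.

144000 km²

The Mercator projection is conformal; its linear scale factor is the same in every direction and equals sec φ = 1/cos φ.
Areal scale = k² = sec²φ = 1/cos²(32.1°) = 1/0.8471² = 1.394.
True area = apparent / (areal scale) = 200000 / 1.394 ≈ 144000 km².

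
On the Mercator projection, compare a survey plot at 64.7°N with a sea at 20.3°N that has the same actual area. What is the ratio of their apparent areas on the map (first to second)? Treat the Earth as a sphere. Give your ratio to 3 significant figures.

4.82

Mercator areal scale is sec²φ.
At 64.7°: sec²(64.7°) = 1/0.4274² = 5.475.
At 20.3°: sec²(20.3°) = 1/0.9379² = 1.137.
Ratio = 5.475/1.137 = cos²(20.3°)/cos²(64.7°) ≈ 4.82.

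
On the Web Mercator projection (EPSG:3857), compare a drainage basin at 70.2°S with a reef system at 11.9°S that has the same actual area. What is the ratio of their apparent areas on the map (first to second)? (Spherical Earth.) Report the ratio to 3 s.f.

On Mercator, area is exaggerated by sec²φ = 1/cos²φ.
At 70.2°: sec²(70.2°) = 1/0.3387² = 8.715.
At 11.9°: sec²(11.9°) = 1/0.9785² = 1.044.
Ratio = 8.715/1.044 = cos²(11.9°)/cos²(70.2°) ≈ 8.34.

8.34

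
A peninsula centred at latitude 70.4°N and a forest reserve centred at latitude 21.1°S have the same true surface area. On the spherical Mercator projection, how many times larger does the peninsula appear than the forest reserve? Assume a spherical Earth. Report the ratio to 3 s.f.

Mercator areal scale is sec²φ.
At 70.4°: sec²(70.4°) = 1/0.3355² = 8.887.
At 21.1°: sec²(21.1°) = 1/0.9330² = 1.149.
Ratio = 8.887/1.149 = cos²(21.1°)/cos²(70.4°) ≈ 7.74.

7.74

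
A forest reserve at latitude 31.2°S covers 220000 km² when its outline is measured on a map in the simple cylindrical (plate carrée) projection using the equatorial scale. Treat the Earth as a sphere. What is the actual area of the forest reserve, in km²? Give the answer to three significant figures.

In the plate carrée (x = Rλ, y = Rφ), meridians are true-scale (h = 1) and parallels are stretched by k = sec φ.
Areal scale = h·k = 1 × sec φ; at 31.2°, h = 1.000, k = 1.169, so h·k = 1.169.
True area = apparent / (areal scale) = 220000 / 1.169 ≈ 188000 km².

188000 km²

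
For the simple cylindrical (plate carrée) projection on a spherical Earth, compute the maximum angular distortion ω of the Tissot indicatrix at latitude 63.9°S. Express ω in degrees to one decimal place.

45.8°

In the plate carrée (x = Rλ, y = Rφ), meridians are true-scale (h = 1) and parallels are stretched by k = sec φ.
At 63.9°: h = 1.000, k = 2.273; principal scales a = 2.273, b = 1.000.
sin(ω/2) = (a − b)/(a + b) = 1.273/3.273 = 0.3889, so ω = 2 arcsin(0.3889) ≈ 45.8°.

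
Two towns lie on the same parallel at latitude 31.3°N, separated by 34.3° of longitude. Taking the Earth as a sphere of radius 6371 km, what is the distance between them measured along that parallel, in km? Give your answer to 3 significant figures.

3260 km

Arc length along a parallel = R cos φ · Δλ (with Δλ in radians).
= 6371 × cos 31.3° × (34.3° × π/180) = 6371 × 0.8545 × 0.5986 ≈ 3260 km.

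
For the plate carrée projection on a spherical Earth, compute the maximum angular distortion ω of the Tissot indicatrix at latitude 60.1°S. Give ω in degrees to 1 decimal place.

Plate carrée maps x = Rλ, y = Rφ. The meridian scale is h = 1 and the parallel scale is k = 1/cos φ = sec φ.
At 60.1°: h = 1.000, k = 2.006; principal scales a = 2.006, b = 1.000.
sin(ω/2) = (a − b)/(a + b) = 1.006/3.006 = 0.3347, so ω = 2 arcsin(0.3347) ≈ 39.1°.

39.1°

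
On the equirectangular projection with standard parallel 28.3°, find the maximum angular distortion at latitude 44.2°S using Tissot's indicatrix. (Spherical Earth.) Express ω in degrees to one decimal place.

The equidistant cylindrical projection with φ₀ = 28.3° has h = 1 (meridians true) and k = cos φ₀ / cos φ along parallels.
At 44.2°: h = 1.000, k = 1.228; principal scales a = 1.228, b = 1.000.
sin(ω/2) = (a − b)/(a + b) = 0.2282/2.228 = 0.1024, so ω = 2 arcsin(0.1024) ≈ 11.8°.

11.8°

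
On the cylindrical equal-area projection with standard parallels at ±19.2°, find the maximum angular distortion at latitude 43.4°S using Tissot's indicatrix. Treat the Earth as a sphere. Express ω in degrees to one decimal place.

29.7°

Cylindrical equal-area (φ₀ = 19.2°): h = cos φ / cos 19.2° along meridians, k = cos 19.2° / cos φ along parallels; h·k = 1.
At 43.4°: h = 0.7694, k = 1.300; principal scales a = 1.300, b = 0.7694.
sin(ω/2) = (a − b)/(a + b) = 0.5304/2.069 = 0.2563, so ω = 2 arcsin(0.2563) ≈ 29.7°.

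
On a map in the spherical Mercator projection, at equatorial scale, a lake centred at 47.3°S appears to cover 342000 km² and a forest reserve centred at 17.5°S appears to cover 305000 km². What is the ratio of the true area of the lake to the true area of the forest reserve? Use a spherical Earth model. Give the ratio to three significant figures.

0.567

Mercator's areal exaggeration is sec²φ; hence true area = (apparent area) · cos²φ.
True area of lake: 342000 × cos²(47.3°) = 342000 × 0.4599 = 157300 km².
True area of forest reserve: 305000 × cos²(17.5°) = 305000 × 0.9096 = 277400 km².
Ratio = 157300 / 277400 ≈ 0.567.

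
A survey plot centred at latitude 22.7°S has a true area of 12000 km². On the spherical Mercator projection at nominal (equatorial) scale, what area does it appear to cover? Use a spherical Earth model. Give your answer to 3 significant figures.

The Mercator projection is conformal; its linear scale factor is the same in every direction and equals sec φ = 1/cos φ.
Areal scale = k² = sec²φ = 1/cos²(22.7°) = 1/0.9225² = 1.175.
Apparent area = 12000 × 1.175 ≈ 14100 km².

14100 km²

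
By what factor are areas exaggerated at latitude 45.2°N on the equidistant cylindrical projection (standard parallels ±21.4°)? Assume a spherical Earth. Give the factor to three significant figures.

With standard parallel φ₀ = 21.4°, the equirectangular projection gives x = Rλ cos φ₀, y = Rφ, so h = 1 and k = cos 21.4° / cos φ.
Areal scale = h·k = 1 × cos φ₀ / cos φ; at 45.2°, h = 1.000, k = 1.321, so h·k = 1.321.

1.32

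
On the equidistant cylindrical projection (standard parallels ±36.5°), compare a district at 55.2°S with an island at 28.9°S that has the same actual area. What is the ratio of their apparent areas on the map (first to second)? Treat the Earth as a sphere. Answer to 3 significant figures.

1.53

The equidistant cylindrical projection with φ₀ = 36.5° has h = 1 (meridians true) and k = cos φ₀ / cos φ along parallels.
Areal scale at 55.2°: h·k = 1.000 × 1.409 = 1.409.
Areal scale at 28.9°: h·k = 1.000 × 0.9182 = 0.9182.
Ratio = 1.409/0.9182 ≈ 1.53.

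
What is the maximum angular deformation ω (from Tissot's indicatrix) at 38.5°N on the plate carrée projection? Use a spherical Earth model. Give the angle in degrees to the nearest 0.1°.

14.0°

Plate carrée maps x = Rλ, y = Rφ. The meridian scale is h = 1 and the parallel scale is k = 1/cos φ = sec φ.
At 38.5°: h = 1.000, k = 1.278; principal scales a = 1.278, b = 1.000.
sin(ω/2) = (a − b)/(a + b) = 0.2778/2.278 = 0.1220, so ω = 2 arcsin(0.1220) ≈ 14.0°.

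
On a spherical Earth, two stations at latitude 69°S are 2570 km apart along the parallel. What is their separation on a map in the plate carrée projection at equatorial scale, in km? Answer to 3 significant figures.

In the plate carrée (x = Rλ, y = Rφ), meridians are true-scale (h = 1) and parallels are stretched by k = sec φ.
Along the parallel, k = sec 69° = 1/0.3584 = 2.790.
Map distance = 2570 × 2.790 ≈ 7170 km.

7170 km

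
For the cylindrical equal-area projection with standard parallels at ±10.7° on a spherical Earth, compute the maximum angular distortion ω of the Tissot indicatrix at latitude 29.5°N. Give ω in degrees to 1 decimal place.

Cylindrical equal-area (φ₀ = 10.7°): h = cos φ / cos 10.7° along meridians, k = cos 10.7° / cos φ along parallels; h·k = 1.
At 29.5°: h = 0.8858, k = 1.129; principal scales a = 1.129, b = 0.8858.
sin(ω/2) = (a − b)/(a + b) = 0.2432/2.015 = 0.1207, so ω = 2 arcsin(0.1207) ≈ 13.9°.

13.9°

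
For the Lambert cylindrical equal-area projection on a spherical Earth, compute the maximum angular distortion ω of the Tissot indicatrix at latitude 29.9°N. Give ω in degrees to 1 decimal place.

16.3°

The Lambert cylindrical equal-area projection is the cylindrical equal-area projection with its standard parallel at the equator (φ₀ = 0). For cylindrical equal-area with standard parallel φ₀, h = cos φ / cos φ₀ and k = cos φ₀ / cos φ, so h·k = 1.
At 29.9°: h = 0.8669, k = 1.154; principal scales a = 1.154, b = 0.8669.
sin(ω/2) = (a − b)/(a + b) = 0.2866/2.020 = 0.1419, so ω = 2 arcsin(0.1419) ≈ 16.3°.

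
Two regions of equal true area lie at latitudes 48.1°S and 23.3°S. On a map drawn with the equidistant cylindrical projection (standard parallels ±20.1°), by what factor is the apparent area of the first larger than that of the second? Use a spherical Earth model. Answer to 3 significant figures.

In the equirectangular projection with standard parallel φ₀ = 20.1° (x = Rλ cos φ₀, y = Rφ), meridians are true-scale (h = 1) and the parallel scale is k = cos φ₀ / cos φ.
Areal scale at 48.1°: h·k = 1.000 × 1.406 = 1.406.
Areal scale at 23.3°: h·k = 1.000 × 1.022 = 1.022.
Ratio = 1.406/1.022 ≈ 1.38.

1.38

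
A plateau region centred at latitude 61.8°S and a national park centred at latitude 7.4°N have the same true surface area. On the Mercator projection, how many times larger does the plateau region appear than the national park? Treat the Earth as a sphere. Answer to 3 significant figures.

4.40

On Mercator, area is exaggerated by sec²φ = 1/cos²φ.
At 61.8°: sec²(61.8°) = 1/0.4726² = 4.478.
At 7.4°: sec²(7.4°) = 1/0.9917² = 1.017.
Ratio = 4.478/1.017 = cos²(7.4°)/cos²(61.8°) ≈ 4.40.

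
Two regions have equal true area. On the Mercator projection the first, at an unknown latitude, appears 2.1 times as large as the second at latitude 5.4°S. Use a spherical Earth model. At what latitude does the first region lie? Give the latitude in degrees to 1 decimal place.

For equal true areas on Mercator, apparent areas scale as sec²φ, so the ratio is cos²φ₂ / cos²φ₁.
cos²φ₂ / cos²φ₁ = 2.1  ⇒  cos φ₁ = cos 5.4° / √2.1 = 0.9956/1.449 = 0.6870.
φ₁ = arccos(0.6870) ≈ 46.6°.

46.6°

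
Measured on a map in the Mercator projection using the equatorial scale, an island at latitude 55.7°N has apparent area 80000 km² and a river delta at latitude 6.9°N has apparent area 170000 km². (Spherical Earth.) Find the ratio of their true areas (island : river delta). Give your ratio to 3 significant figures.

0.152

Since Mercator area scale is 1/cos²φ, the true area equals the apparent area multiplied by cos²φ.
True area of island: 80000 × cos²(55.7°) = 80000 × 0.3176 = 25400 km².
True area of river delta: 170000 × cos²(6.9°) = 170000 × 0.9856 = 167500 km².
Ratio = 25400 / 167500 ≈ 0.152.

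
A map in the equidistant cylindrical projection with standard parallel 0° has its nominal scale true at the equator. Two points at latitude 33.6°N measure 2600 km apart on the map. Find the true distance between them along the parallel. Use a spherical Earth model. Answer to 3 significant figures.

Plate carrée maps x = Rλ, y = Rφ. The meridian scale is h = 1 and the parallel scale is k = 1/cos φ = sec φ.
Along the parallel at 33.6°, map distances are exaggerated by k = sec 33.6° = 1.201.
True distance = 2600 / 1.201 = 2600 × cos 33.6° ≈ 2170 km.

2170 km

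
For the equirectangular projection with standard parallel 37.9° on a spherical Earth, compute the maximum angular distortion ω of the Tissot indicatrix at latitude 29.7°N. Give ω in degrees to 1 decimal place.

5.5°

In the equirectangular projection with standard parallel φ₀ = 37.9° (x = Rλ cos φ₀, y = Rφ), meridians are true-scale (h = 1) and the parallel scale is k = cos φ₀ / cos φ.
At 29.7°: h = 1.000, k = 0.9084; principal scales a = 1.000, b = 0.9084.
sin(ω/2) = (a − b)/(a + b) = 0.09158/1.908 = 0.04799, so ω = 2 arcsin(0.04799) ≈ 5.5°.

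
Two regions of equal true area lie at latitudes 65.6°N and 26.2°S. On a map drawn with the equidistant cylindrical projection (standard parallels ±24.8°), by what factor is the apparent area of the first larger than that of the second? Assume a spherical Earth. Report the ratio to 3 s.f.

With standard parallel φ₀ = 24.8°, the equirectangular projection gives x = Rλ cos φ₀, y = Rφ, so h = 1 and k = cos 24.8° / cos φ.
Areal scale at 65.6°: h·k = 1.000 × 2.197 = 2.197.
Areal scale at 26.2°: h·k = 1.000 × 1.012 = 1.012.
Ratio = 2.197/1.012 ≈ 2.17.

2.17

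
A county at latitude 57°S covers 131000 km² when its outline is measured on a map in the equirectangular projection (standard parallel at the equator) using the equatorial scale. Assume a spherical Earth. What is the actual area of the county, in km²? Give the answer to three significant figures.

71300 km²

For the equirectangular projection with φ₀ = 0 (plate carrée), h = 1 along meridians and k = sec φ along parallels.
Areal scale = h·k = 1 × sec φ; at 57°, h = 1.000, k = 1.836, so h·k = 1.836.
True area = apparent / (areal scale) = 131000 / 1.836 ≈ 71300 km².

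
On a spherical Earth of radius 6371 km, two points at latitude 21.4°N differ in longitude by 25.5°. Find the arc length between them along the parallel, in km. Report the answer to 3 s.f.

2640 km

Arc length along a parallel = R cos φ · Δλ (with Δλ in radians).
= 6371 × cos 21.4° × (25.5° × π/180) = 6371 × 0.9311 × 0.4451 ≈ 2640 km.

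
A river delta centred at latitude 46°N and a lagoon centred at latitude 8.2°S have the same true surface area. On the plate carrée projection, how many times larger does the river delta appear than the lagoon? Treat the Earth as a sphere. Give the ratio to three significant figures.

For the equirectangular projection with φ₀ = 0 (plate carrée), h = 1 along meridians and k = sec φ along parallels.
Areal scale at 46°: h·k = 1.000 × 1.440 = 1.440.
Areal scale at 8.2°: h·k = 1.000 × 1.010 = 1.010.
Ratio = 1.440/1.010 ≈ 1.42.

1.42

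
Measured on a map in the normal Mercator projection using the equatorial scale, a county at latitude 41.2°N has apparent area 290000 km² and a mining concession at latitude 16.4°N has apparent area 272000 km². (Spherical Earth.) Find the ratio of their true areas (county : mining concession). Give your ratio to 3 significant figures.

Since Mercator area scale is 1/cos²φ, the true area equals the apparent area multiplied by cos²φ.
True area of county: 290000 × cos²(41.2°) = 290000 × 0.5661 = 164200 km².
True area of mining concession: 272000 × cos²(16.4°) = 272000 × 0.9203 = 250300 km².
Ratio = 164200 / 250300 ≈ 0.656.

0.656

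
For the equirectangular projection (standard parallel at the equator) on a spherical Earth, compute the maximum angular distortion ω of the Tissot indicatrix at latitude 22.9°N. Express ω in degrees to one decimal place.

4.7°

For the equirectangular projection with φ₀ = 0 (plate carrée), h = 1 along meridians and k = sec φ along parallels.
At 22.9°: h = 1.000, k = 1.086; principal scales a = 1.086, b = 1.000.
sin(ω/2) = (a − b)/(a + b) = 0.08556/2.086 = 0.04102, so ω = 2 arcsin(0.04102) ≈ 4.7°.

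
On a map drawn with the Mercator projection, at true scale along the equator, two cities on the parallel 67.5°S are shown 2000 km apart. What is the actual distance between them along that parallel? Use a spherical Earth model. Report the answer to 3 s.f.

765 km

Mercator is conformal, so the point scale is isotropic: h = k = sec φ = 1/cos φ.
Along the parallel at 67.5°, map distances are exaggerated by k = sec 67.5° = 2.613.
True distance = 2000 / 2.613 = 2000 × cos 67.5° ≈ 765 km.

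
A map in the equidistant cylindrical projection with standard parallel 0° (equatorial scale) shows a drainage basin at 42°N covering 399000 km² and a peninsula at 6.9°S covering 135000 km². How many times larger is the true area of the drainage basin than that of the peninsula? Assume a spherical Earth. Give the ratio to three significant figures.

2.21

Plate carrée has h = 1 and k = sec φ, giving areal scale sec φ; true area = (apparent area) · cos φ.
True area of drainage basin: 399000 × cos(42°) = 399000 × 0.7431 = 296500 km².
True area of peninsula: 135000 × cos(6.9°) = 135000 × 0.9928 = 134000 km².
Ratio = 296500 / 134000 ≈ 2.21.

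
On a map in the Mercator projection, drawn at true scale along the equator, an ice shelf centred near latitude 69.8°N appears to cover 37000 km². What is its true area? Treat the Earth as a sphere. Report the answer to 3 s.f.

4410 km²

For Mercator, h = k = sec φ (a conformal cylindrical projection has a single point scale, 1/cos φ).
Areal scale = k² = sec²φ = 1/cos²(69.8°) = 1/0.3453² = 8.387.
True area = apparent / (areal scale) = 37000 / 8.387 ≈ 4410 km².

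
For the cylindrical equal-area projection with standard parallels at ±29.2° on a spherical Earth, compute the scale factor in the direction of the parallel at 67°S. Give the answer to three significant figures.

2.23

For cylindrical equal-area with standard parallel φ₀, h = cos φ / cos φ₀ and k = cos φ₀ / cos φ, so h·k = 1.
k = cos 29.2° / cos 67° = 0.8729/0.3907 = 2.234.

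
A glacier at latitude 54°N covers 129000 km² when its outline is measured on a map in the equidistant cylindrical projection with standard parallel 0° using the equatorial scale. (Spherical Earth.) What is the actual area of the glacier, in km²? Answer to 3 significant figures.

75800 km²

In the plate carrée (x = Rλ, y = Rφ), meridians are true-scale (h = 1) and parallels are stretched by k = sec φ.
Areal scale = h·k = 1 × sec φ; at 54°, h = 1.000, k = 1.701, so h·k = 1.701.
True area = apparent / (areal scale) = 129000 / 1.701 ≈ 75800 km².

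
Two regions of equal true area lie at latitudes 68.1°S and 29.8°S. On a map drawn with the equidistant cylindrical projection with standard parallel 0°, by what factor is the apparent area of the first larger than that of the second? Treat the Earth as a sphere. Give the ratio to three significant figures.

2.33

Plate carrée maps x = Rλ, y = Rφ. The meridian scale is h = 1 and the parallel scale is k = 1/cos φ = sec φ.
Areal scale at 68.1°: h·k = 1.000 × 2.681 = 2.681.
Areal scale at 29.8°: h·k = 1.000 × 1.152 = 1.152.
Ratio = 2.681/1.152 ≈ 2.33.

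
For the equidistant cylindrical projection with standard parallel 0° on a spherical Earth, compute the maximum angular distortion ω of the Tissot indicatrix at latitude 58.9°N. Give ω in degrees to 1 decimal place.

37.2°

For the equirectangular projection with φ₀ = 0 (plate carrée), h = 1 along meridians and k = sec φ along parallels.
At 58.9°: h = 1.000, k = 1.936; principal scales a = 1.936, b = 1.000.
sin(ω/2) = (a − b)/(a + b) = 0.9360/2.936 = 0.3188, so ω = 2 arcsin(0.3188) ≈ 37.2°.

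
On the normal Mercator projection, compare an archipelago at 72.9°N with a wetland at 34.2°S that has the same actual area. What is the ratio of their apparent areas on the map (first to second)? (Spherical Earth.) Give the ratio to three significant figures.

Mercator areal scale is sec²φ.
At 72.9°: sec²(72.9°) = 1/0.2940² = 11.57.
At 34.2°: sec²(34.2°) = 1/0.8271² = 1.462.
Ratio = 11.57/1.462 = cos²(34.2°)/cos²(72.9°) ≈ 7.91.

7.91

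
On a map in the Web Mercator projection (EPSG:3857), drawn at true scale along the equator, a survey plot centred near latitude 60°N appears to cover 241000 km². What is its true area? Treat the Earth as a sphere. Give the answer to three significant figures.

Mercator is conformal, so the point scale is isotropic: h = k = sec φ = 1/cos φ.
Areal scale = k² = sec²φ = 1/cos²(60°) = 1/0.5000² = 4.000.
True area = apparent / (areal scale) = 241000 / 4.000 ≈ 60300 km².

60300 km²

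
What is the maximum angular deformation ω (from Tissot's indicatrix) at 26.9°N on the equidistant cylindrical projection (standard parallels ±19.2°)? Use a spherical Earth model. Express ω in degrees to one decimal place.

In the equirectangular projection with standard parallel φ₀ = 19.2° (x = Rλ cos φ₀, y = Rφ), meridians are true-scale (h = 1) and the parallel scale is k = cos φ₀ / cos φ.
At 26.9°: h = 1.000, k = 1.059; principal scales a = 1.059, b = 1.000.
sin(ω/2) = (a − b)/(a + b) = 0.05896/2.059 = 0.02864, so ω = 2 arcsin(0.02864) ≈ 3.3°.

3.3°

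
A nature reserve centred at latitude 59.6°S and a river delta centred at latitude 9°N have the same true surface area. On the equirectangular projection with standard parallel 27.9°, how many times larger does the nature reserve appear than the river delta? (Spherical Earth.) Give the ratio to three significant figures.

With standard parallel φ₀ = 27.9°, the equirectangular projection gives x = Rλ cos φ₀, y = Rφ, so h = 1 and k = cos 27.9° / cos φ.
Areal scale at 59.6°: h·k = 1.000 × 1.746 = 1.746.
Areal scale at 9°: h·k = 1.000 × 0.8948 = 0.8948.
Ratio = 1.746/0.8948 ≈ 1.95.

1.95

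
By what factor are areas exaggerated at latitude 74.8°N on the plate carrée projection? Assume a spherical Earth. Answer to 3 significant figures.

3.81

Plate carrée maps x = Rλ, y = Rφ. The meridian scale is h = 1 and the parallel scale is k = 1/cos φ = sec φ.
Areal scale = h·k = 1 × sec φ; at 74.8°, h = 1.000, k = 3.814, so h·k = 3.814.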